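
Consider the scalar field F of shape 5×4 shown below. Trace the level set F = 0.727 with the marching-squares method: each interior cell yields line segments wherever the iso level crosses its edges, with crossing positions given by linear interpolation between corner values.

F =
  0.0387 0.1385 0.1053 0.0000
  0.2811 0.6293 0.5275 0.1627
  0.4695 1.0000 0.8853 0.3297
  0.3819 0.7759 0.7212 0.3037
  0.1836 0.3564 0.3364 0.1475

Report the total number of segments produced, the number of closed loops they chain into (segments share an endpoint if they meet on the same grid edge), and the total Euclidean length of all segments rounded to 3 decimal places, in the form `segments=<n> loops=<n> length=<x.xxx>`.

segments=8 loops=1 length=5.730

cell (1,0): code 0100 → (1.264,1.000)–(2.000,0.485)
cell (1,1): code 1100 → (1.558,2.000)–(1.264,1.000)
cell (1,2): code 1000 → (2.000,2.285)–(1.558,2.000)
cell (2,0): code 0110 → (2.000,0.485)–(3.000,0.876)
cell (2,1): code 1011 → (3.000,1.894)–(2.965,2.000)
cell (2,2): code 0001 → (2.965,2.000)–(2.000,2.285)
cell (3,0): code 0010 → (3.000,0.876)–(3.117,1.000)
cell (3,1): code 0001 → (3.117,1.000)–(3.000,1.894)
total: 8 segments, chained into 1 closed loop(s), length Σ = 5.729951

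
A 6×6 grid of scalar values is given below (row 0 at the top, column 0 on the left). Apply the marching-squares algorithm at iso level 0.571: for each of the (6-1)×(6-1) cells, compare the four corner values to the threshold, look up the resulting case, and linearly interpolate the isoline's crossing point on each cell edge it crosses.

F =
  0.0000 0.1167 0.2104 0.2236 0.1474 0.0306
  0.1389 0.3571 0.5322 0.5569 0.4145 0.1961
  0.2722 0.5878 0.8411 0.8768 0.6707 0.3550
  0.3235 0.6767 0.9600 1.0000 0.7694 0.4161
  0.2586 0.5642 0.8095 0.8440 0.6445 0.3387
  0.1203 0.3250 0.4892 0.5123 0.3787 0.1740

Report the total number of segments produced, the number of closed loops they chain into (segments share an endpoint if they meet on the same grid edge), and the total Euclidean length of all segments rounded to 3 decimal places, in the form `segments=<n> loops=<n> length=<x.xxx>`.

segments=14 loops=1 length=11.922

cell (1,0): code 0100 → (1.927,1.000)–(2.000,0.947)
cell (1,1): code 1100 → (1.126,2.000)–(1.927,1.000)
cell (1,2): code 1100 → (1.044,3.000)–(1.126,2.000)
cell (1,3): code 1100 → (1.611,4.000)–(1.044,3.000)
cell (1,4): code 1000 → (2.000,4.316)–(1.611,4.000)
cell (2,0): code 0110 → (2.000,0.947)–(3.000,0.701)
cell (2,4): code 1001 → (3.000,4.562)–(2.000,4.316)
cell (3,0): code 0010 → (3.000,0.701)–(3.940,1.000)
cell (3,1): code 0111 → (3.940,1.000)–(4.000,1.028)
cell (3,4): code 1001 → (4.000,4.240)–(3.000,4.562)
cell (4,1): code 0010 → (4.000,1.028)–(4.745,2.000)
cell (4,2): code 0011 → (4.745,2.000)–(4.823,3.000)
cell (4,3): code 0011 → (4.823,3.000)–(4.277,4.000)
cell (4,4): code 0001 → (4.277,4.000)–(4.000,4.240)
total: 14 segments, chained into 1 closed loop(s), length Σ = 11.921905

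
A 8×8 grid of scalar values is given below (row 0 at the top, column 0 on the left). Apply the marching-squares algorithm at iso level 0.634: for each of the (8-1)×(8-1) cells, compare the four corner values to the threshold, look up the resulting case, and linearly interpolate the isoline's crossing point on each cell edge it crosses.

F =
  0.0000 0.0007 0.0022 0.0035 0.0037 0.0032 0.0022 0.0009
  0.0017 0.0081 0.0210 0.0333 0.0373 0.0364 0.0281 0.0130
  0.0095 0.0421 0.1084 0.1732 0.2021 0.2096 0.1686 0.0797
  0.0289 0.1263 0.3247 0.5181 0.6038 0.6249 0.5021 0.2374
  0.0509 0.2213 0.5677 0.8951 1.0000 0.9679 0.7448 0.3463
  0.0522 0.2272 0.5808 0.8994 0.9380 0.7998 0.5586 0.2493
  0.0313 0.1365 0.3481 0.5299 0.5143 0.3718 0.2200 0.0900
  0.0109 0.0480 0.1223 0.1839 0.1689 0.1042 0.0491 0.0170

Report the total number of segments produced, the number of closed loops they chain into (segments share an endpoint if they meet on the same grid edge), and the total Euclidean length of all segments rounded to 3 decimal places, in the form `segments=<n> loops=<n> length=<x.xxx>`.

cell (3,2): code 0100 → (3.307,3.000)–(4.000,2.203)
cell (3,3): code 1100 → (3.076,4.000)–(3.307,3.000)
cell (3,4): code 1100 → (3.027,5.000)–(3.076,4.000)
cell (3,5): code 1100 → (3.543,6.000)–(3.027,5.000)
cell (3,6): code 1000 → (4.000,6.278)–(3.543,6.000)
cell (4,2): code 0110 → (4.000,2.203)–(5.000,2.167)
cell (4,5): code 1011 → (5.000,5.687)–(4.595,6.000)
cell (4,6): code 0001 → (4.595,6.000)–(4.000,6.278)
cell (5,2): code 0010 → (5.000,2.167)–(5.718,3.000)
cell (5,3): code 0011 → (5.718,3.000)–(5.717,4.000)
cell (5,4): code 0011 → (5.717,4.000)–(5.387,5.000)
cell (5,5): code 0001 → (5.387,5.000)–(5.000,5.687)
total: 12 segments, chained into 1 closed loop(s), length Σ = 10.855151

segments=12 loops=1 length=10.855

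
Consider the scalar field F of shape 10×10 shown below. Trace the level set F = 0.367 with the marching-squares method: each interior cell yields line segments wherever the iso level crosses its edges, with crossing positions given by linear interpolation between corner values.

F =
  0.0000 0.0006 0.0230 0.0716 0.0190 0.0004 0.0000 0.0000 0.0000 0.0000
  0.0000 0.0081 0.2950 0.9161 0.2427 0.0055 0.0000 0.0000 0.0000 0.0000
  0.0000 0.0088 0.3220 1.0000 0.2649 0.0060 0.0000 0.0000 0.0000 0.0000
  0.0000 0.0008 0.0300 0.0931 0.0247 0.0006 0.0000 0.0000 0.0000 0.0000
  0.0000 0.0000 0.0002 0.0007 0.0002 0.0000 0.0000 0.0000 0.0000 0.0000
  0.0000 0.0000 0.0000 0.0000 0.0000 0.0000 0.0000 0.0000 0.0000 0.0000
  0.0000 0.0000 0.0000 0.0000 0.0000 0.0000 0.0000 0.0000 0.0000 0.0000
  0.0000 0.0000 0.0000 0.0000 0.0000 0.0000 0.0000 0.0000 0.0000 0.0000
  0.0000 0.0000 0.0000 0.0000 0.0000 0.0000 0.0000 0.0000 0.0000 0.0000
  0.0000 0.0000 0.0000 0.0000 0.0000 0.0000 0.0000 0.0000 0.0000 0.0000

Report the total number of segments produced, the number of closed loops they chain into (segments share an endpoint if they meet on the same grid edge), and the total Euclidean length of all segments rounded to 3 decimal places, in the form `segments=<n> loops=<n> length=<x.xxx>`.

segments=6 loops=1 length=6.417

cell (0,2): code 0100 → (0.350,3.000)–(1.000,2.116)
cell (0,3): code 1000 → (1.000,3.815)–(0.350,3.000)
cell (1,2): code 0110 → (1.000,2.116)–(2.000,2.066)
cell (1,3): code 1001 → (2.000,3.861)–(1.000,3.815)
cell (2,2): code 0010 → (2.000,2.066)–(2.698,3.000)
cell (2,3): code 0001 → (2.698,3.000)–(2.000,3.861)
total: 6 segments, chained into 1 closed loop(s), length Σ = 6.416772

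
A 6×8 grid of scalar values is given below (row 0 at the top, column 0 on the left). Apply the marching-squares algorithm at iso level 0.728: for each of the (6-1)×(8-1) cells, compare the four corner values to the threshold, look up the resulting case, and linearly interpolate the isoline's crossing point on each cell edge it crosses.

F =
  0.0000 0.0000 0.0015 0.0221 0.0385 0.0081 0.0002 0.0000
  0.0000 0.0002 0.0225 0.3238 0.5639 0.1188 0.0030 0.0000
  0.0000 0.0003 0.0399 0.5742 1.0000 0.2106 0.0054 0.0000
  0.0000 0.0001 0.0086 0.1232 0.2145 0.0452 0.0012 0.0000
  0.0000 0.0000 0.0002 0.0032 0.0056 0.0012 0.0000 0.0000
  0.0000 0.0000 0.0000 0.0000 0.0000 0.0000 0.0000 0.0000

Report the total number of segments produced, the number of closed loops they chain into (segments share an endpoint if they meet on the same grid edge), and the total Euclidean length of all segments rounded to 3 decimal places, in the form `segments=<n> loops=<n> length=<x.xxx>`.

segments=4 loops=1 length=2.820

cell (1,3): code 0100 → (1.376,4.000)–(2.000,3.361)
cell (1,4): code 1000 → (2.000,4.345)–(1.376,4.000)
cell (2,3): code 0010 → (2.000,3.361)–(2.346,4.000)
cell (2,4): code 0001 → (2.346,4.000)–(2.000,4.345)
total: 4 segments, chained into 1 closed loop(s), length Σ = 2.820466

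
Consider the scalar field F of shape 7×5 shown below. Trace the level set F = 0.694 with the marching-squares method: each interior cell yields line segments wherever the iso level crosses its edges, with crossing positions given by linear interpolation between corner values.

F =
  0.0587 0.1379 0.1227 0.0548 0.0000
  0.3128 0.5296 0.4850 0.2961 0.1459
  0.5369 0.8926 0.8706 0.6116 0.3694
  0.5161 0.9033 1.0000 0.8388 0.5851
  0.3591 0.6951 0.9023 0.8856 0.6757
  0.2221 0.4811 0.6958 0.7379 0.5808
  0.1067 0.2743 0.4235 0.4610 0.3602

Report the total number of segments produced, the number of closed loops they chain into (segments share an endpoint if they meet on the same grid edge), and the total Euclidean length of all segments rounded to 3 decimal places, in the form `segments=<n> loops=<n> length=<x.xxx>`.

cell (1,0): code 0100 → (1.453,1.000)–(2.000,0.442)
cell (1,1): code 1100 → (1.542,2.000)–(1.453,1.000)
cell (1,2): code 1000 → (2.000,2.682)–(1.542,2.000)
cell (2,0): code 0110 → (2.000,0.442)–(3.000,0.459)
cell (2,2): code 1101 → (2.363,3.000)–(2.000,2.682)
cell (2,3): code 1000 → (3.000,3.571)–(2.363,3.000)
cell (3,0): code 0110 → (3.000,0.459)–(4.000,0.997)
cell (3,3): code 1001 → (4.000,3.913)–(3.000,3.571)
cell (4,0): code 0010 → (4.000,0.997)–(4.005,1.000)
cell (4,1): code 0111 → (4.005,1.000)–(5.000,1.992)
cell (4,3): code 1001 → (5.000,3.279)–(4.000,3.913)
cell (5,1): code 0010 → (5.000,1.992)–(5.007,2.000)
cell (5,2): code 0011 → (5.007,2.000)–(5.159,3.000)
cell (5,3): code 0001 → (5.159,3.000)–(5.000,3.279)
total: 14 segments, chained into 1 closed loop(s), length Σ = 11.075160

segments=14 loops=1 length=11.075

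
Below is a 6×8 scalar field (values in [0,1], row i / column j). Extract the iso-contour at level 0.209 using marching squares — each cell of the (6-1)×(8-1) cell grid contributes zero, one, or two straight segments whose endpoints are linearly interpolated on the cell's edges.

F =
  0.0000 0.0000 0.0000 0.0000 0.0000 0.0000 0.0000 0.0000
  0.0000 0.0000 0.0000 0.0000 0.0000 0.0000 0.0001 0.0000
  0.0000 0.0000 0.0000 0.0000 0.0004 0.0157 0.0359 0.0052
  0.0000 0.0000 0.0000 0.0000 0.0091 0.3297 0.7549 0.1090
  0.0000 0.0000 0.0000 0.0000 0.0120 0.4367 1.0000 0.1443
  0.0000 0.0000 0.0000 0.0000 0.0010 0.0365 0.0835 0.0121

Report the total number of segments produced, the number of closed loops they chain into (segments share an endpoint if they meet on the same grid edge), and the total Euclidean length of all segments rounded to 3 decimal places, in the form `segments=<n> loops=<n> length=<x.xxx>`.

cell (2,4): code 0100 → (2.616,5.000)–(3.000,4.624)
cell (2,5): code 1100 → (2.241,6.000)–(2.616,5.000)
cell (2,6): code 1000 → (3.000,6.845)–(2.241,6.000)
cell (3,4): code 0110 → (3.000,4.624)–(4.000,4.464)
cell (3,6): code 1001 → (4.000,6.924)–(3.000,6.845)
cell (4,4): code 0010 → (4.000,4.464)–(4.569,5.000)
cell (4,5): code 0011 → (4.569,5.000)–(4.863,6.000)
cell (4,6): code 0001 → (4.863,6.000)–(4.000,6.924)
total: 8 segments, chained into 1 closed loop(s), length Σ = 7.846715

segments=8 loops=1 length=7.847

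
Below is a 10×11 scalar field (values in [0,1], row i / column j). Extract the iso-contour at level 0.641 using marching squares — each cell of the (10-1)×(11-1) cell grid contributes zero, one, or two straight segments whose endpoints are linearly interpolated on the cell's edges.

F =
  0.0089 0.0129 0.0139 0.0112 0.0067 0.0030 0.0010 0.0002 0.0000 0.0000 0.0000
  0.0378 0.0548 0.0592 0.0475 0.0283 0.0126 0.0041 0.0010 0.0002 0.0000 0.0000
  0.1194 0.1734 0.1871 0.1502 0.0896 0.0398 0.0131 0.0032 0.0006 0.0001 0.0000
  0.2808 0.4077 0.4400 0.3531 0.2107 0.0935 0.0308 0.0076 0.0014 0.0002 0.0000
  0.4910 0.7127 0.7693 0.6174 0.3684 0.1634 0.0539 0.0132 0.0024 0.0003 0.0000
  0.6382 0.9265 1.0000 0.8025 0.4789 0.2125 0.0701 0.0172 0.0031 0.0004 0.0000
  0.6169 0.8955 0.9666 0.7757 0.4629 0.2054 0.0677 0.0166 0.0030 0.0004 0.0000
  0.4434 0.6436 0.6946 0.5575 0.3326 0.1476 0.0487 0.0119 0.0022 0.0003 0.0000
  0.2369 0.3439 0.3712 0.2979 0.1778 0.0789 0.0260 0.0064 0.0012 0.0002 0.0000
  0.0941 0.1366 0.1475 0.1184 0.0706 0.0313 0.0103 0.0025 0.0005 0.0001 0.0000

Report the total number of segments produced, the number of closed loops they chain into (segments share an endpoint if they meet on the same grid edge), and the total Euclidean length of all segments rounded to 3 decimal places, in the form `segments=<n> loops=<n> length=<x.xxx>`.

cell (3,0): code 0100 → (3.765,1.000)–(4.000,0.677)
cell (3,1): code 1100 → (3.610,2.000)–(3.765,1.000)
cell (3,2): code 1000 → (4.000,2.845)–(3.610,2.000)
cell (4,0): code 0110 → (4.000,0.677)–(5.000,0.010)
cell (4,2): code 1101 → (4.127,3.000)–(4.000,2.845)
cell (4,3): code 1000 → (5.000,3.499)–(4.127,3.000)
cell (5,0): code 0110 → (5.000,0.010)–(6.000,0.087)
cell (5,3): code 1001 → (6.000,3.431)–(5.000,3.499)
cell (6,0): code 0110 → (6.000,0.087)–(7.000,0.987)
cell (6,2): code 1011 → (7.000,2.391)–(6.617,3.000)
cell (6,3): code 0001 → (6.617,3.000)–(6.000,3.431)
cell (7,0): code 0010 → (7.000,0.987)–(7.009,1.000)
cell (7,1): code 0011 → (7.009,1.000)–(7.166,2.000)
cell (7,2): code 0001 → (7.166,2.000)–(7.000,2.391)
total: 14 segments, chained into 1 closed loop(s), length Σ = 11.025430

segments=14 loops=1 length=11.025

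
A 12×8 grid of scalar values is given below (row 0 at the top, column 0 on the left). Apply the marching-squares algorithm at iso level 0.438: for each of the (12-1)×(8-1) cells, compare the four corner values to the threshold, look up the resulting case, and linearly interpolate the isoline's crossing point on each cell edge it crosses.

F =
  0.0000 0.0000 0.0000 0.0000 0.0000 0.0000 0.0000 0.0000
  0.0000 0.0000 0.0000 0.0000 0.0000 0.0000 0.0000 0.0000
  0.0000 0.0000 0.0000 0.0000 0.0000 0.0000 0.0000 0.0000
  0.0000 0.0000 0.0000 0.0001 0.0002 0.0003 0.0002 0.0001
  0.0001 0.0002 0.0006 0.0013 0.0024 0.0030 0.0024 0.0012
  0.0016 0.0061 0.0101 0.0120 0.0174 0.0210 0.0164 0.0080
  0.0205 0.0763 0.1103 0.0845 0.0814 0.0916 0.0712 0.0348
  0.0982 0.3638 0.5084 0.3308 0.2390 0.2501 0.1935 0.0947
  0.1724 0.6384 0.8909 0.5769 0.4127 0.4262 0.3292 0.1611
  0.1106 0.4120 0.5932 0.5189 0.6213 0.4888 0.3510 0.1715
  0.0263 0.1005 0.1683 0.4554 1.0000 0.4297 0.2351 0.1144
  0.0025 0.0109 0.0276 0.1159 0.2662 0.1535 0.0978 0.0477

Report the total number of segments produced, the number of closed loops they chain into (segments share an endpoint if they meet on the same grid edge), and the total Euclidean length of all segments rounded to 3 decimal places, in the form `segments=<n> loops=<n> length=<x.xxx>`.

segments=18 loops=1 length=13.096

cell (6,1): code 0100 → (6.823,2.000)–(7.000,1.513)
cell (6,2): code 1000 → (7.000,2.396)–(6.823,2.000)
cell (7,0): code 0100 → (7.270,1.000)–(8.000,0.570)
cell (7,1): code 1110 → (7.000,1.513)–(7.270,1.000)
cell (7,2): code 1101 → (7.436,3.000)–(7.000,2.396)
cell (7,3): code 1000 → (8.000,3.846)–(7.436,3.000)
cell (8,0): code 0010 → (8.000,0.570)–(8.885,1.000)
cell (8,1): code 0111 → (8.885,1.000)–(9.000,1.143)
cell (8,3): code 1101 → (8.121,4.000)–(8.000,3.846)
cell (8,4): code 1100 → (8.188,5.000)–(8.121,4.000)
cell (8,5): code 1000 → (9.000,5.369)–(8.188,5.000)
cell (9,1): code 0010 → (9.000,1.143)–(9.365,2.000)
cell (9,2): code 0111 → (9.365,2.000)–(10.000,2.939)
cell (9,4): code 1011 → (10.000,4.985)–(9.860,5.000)
cell (9,5): code 0001 → (9.860,5.000)–(9.000,5.369)
cell (10,2): code 0010 → (10.000,2.939)–(10.051,3.000)
cell (10,3): code 0011 → (10.051,3.000)–(10.766,4.000)
cell (10,4): code 0001 → (10.766,4.000)–(10.000,4.985)
total: 18 segments, chained into 1 closed loop(s), length Σ = 13.095758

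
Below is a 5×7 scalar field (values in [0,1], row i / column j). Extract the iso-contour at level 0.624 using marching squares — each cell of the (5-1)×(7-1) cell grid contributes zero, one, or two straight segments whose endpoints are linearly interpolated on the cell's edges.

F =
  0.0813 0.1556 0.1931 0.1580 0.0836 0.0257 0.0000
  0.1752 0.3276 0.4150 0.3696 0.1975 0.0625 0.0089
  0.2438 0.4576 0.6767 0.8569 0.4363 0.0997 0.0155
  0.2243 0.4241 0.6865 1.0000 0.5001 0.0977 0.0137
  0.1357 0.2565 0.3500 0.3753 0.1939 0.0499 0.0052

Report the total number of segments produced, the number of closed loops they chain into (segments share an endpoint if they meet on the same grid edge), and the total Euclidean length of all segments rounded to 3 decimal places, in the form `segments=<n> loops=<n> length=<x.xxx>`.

cell (1,1): code 0100 → (1.799,2.000)–(2.000,1.759)
cell (1,2): code 1100 → (1.522,3.000)–(1.799,2.000)
cell (1,3): code 1000 → (2.000,3.554)–(1.522,3.000)
cell (2,1): code 0110 → (2.000,1.759)–(3.000,1.762)
cell (2,3): code 1001 → (3.000,3.752)–(2.000,3.554)
cell (3,1): code 0010 → (3.000,1.762)–(3.186,2.000)
cell (3,2): code 0011 → (3.186,2.000)–(3.602,3.000)
cell (3,3): code 0001 → (3.602,3.000)–(3.000,3.752)
total: 8 segments, chained into 1 closed loop(s), length Σ = 6.450711

segments=8 loops=1 length=6.451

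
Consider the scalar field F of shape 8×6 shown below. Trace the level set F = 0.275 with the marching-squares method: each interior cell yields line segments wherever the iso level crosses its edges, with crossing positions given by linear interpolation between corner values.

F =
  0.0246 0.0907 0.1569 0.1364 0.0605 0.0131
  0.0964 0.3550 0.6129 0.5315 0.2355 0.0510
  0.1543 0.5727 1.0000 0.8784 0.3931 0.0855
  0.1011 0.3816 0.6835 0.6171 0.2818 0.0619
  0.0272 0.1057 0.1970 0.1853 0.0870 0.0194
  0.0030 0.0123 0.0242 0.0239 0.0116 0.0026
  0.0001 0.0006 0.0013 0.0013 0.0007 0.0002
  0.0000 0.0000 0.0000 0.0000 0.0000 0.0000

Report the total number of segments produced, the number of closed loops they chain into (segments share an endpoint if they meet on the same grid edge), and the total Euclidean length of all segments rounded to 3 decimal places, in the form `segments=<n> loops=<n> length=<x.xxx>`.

cell (0,0): code 0100 → (0.697,1.000)–(1.000,0.691)
cell (0,1): code 1100 → (0.259,2.000)–(0.697,1.000)
cell (0,2): code 1100 → (0.351,3.000)–(0.259,2.000)
cell (0,3): code 1000 → (1.000,3.867)–(0.351,3.000)
cell (1,0): code 0110 → (1.000,0.691)–(2.000,0.288)
cell (1,3): code 1101 → (1.251,4.000)–(1.000,3.867)
cell (1,4): code 1000 → (2.000,4.384)–(1.251,4.000)
cell (2,0): code 0110 → (2.000,0.288)–(3.000,0.620)
cell (2,4): code 1001 → (3.000,4.031)–(2.000,4.384)
cell (3,0): code 0010 → (3.000,0.620)–(3.386,1.000)
cell (3,1): code 0011 → (3.386,1.000)–(3.840,2.000)
cell (3,2): code 0011 → (3.840,2.000)–(3.792,3.000)
cell (3,3): code 0011 → (3.792,3.000)–(3.035,4.000)
cell (3,4): code 0001 → (3.035,4.000)–(3.000,4.031)
total: 14 segments, chained into 1 closed loop(s), length Σ = 11.871474

segments=14 loops=1 length=11.871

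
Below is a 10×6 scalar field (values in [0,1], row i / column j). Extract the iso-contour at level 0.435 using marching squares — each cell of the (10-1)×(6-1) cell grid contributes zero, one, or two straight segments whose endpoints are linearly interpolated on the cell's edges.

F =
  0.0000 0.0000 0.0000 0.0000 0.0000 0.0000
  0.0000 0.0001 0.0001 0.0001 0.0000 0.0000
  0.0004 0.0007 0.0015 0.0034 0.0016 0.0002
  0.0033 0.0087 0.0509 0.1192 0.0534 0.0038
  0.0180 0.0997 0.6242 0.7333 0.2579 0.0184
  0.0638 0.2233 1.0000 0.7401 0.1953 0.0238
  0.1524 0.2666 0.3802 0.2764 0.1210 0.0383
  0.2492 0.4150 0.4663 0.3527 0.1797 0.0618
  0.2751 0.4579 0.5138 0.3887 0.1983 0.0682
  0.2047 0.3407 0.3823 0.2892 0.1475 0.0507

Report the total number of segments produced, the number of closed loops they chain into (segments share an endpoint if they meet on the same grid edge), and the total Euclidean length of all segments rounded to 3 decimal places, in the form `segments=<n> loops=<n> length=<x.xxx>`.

cell (3,1): code 0100 → (3.670,2.000)–(4.000,1.639)
cell (3,2): code 1100 → (3.514,3.000)–(3.670,2.000)
cell (3,3): code 1000 → (4.000,3.627)–(3.514,3.000)
cell (4,1): code 0110 → (4.000,1.639)–(5.000,1.273)
cell (4,3): code 1001 → (5.000,3.560)–(4.000,3.627)
cell (5,1): code 0010 → (5.000,1.273)–(5.912,2.000)
cell (5,2): code 0011 → (5.912,2.000)–(5.658,3.000)
cell (5,3): code 0001 → (5.658,3.000)–(5.000,3.560)
cell (6,1): code 0100 → (6.636,2.000)–(7.000,1.390)
cell (6,2): code 1000 → (7.000,2.276)–(6.636,2.000)
cell (7,0): code 0100 → (7.466,1.000)–(8.000,0.875)
cell (7,1): code 1110 → (7.000,1.390)–(7.466,1.000)
cell (7,2): code 1001 → (8.000,2.630)–(7.000,2.276)
cell (8,0): code 0010 → (8.000,0.875)–(8.195,1.000)
cell (8,1): code 0011 → (8.195,1.000)–(8.599,2.000)
cell (8,2): code 0001 → (8.599,2.000)–(8.000,2.630)
total: 16 segments, chained into 2 closed loop(s), length Σ = 12.987130

segments=16 loops=2 length=12.987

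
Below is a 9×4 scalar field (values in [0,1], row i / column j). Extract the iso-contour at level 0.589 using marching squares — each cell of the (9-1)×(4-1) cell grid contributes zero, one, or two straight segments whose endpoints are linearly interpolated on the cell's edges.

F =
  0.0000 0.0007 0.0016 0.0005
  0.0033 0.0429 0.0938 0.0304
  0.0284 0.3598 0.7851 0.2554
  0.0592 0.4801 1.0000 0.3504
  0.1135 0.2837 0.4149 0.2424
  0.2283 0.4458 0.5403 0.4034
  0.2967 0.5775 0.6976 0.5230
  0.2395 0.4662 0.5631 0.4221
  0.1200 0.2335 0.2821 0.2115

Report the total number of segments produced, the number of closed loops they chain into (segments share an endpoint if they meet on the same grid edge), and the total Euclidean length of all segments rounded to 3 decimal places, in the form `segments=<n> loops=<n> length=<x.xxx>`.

cell (1,1): code 0100 → (1.716,2.000)–(2.000,1.539)
cell (1,2): code 1000 → (2.000,2.370)–(1.716,2.000)
cell (2,1): code 0110 → (2.000,1.539)–(3.000,1.209)
cell (2,2): code 1001 → (3.000,2.633)–(2.000,2.370)
cell (3,1): code 0010 → (3.000,1.209)–(3.702,2.000)
cell (3,2): code 0001 → (3.702,2.000)–(3.000,2.633)
cell (5,1): code 0100 → (5.310,2.000)–(6.000,1.096)
cell (5,2): code 1000 → (6.000,2.622)–(5.310,2.000)
cell (6,1): code 0010 → (6.000,1.096)–(6.807,2.000)
cell (6,2): code 0001 → (6.807,2.000)–(6.000,2.622)
total: 10 segments, chained into 2 closed loop(s), length Σ = 9.395852

segments=10 loops=2 length=9.396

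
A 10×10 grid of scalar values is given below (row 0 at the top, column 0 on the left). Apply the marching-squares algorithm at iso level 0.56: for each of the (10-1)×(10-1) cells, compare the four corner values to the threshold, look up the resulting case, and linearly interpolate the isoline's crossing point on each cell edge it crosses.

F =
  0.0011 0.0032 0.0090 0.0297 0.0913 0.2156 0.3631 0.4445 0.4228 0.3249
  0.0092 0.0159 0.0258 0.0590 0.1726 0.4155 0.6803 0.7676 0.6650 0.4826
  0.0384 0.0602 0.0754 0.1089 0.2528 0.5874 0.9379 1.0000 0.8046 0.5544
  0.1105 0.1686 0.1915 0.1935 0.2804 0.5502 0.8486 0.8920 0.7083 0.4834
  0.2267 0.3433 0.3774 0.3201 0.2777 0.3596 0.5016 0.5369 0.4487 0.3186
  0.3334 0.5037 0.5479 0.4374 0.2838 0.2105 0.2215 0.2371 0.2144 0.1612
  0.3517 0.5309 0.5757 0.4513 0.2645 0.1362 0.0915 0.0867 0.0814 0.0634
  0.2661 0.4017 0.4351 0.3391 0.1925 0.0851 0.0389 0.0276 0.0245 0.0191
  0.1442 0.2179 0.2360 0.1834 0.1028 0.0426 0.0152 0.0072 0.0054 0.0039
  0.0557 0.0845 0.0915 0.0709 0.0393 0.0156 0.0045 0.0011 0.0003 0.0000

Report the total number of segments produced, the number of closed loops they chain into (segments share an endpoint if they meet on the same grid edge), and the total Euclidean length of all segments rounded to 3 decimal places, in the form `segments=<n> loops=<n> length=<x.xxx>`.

segments=18 loops=2 length=13.680

cell (0,5): code 0100 → (0.621,6.000)–(1.000,5.546)
cell (0,6): code 1100 → (0.357,7.000)–(0.621,6.000)
cell (0,7): code 1100 → (0.566,8.000)–(0.357,7.000)
cell (0,8): code 1000 → (1.000,8.576)–(0.566,8.000)
cell (1,4): code 0100 → (1.841,5.000)–(2.000,4.918)
cell (1,5): code 1110 → (1.000,5.546)–(1.841,5.000)
cell (1,8): code 1001 → (2.000,8.978)–(1.000,8.576)
cell (2,4): code 0010 → (2.000,4.918)–(2.737,5.000)
cell (2,5): code 0111 → (2.737,5.000)–(3.000,5.033)
cell (2,8): code 1001 → (3.000,8.659)–(2.000,8.978)
cell (3,5): code 0010 → (3.000,5.033)–(3.832,6.000)
cell (3,6): code 0011 → (3.832,6.000)–(3.935,7.000)
cell (3,7): code 0011 → (3.935,7.000)–(3.571,8.000)
cell (3,8): code 0001 → (3.571,8.000)–(3.000,8.659)
cell (5,1): code 0100 → (5.435,2.000)–(6.000,1.650)
cell (5,2): code 1000 → (6.000,2.126)–(5.435,2.000)
cell (6,1): code 0010 → (6.000,1.650)–(6.112,2.000)
cell (6,2): code 0001 → (6.112,2.000)–(6.000,2.126)
total: 18 segments, chained into 2 closed loop(s), length Σ = 13.680340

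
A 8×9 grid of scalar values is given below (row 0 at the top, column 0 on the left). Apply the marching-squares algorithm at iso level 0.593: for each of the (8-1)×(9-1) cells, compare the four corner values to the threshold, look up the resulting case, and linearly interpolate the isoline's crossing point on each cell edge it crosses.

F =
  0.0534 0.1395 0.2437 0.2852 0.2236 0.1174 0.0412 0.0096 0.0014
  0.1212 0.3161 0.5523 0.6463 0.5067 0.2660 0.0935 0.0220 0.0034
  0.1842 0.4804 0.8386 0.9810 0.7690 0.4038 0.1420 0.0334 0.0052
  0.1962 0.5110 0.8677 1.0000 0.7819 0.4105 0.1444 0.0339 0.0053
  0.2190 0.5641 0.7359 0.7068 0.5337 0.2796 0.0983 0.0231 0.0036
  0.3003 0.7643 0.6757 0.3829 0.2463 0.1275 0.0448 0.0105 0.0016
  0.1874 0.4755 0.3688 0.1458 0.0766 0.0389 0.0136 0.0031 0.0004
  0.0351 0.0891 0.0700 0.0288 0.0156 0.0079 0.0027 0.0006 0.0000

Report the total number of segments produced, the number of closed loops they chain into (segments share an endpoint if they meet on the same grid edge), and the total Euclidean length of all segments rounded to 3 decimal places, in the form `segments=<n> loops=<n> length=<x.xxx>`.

segments=18 loops=1 length=13.421

cell (0,2): code 0100 → (0.852,3.000)–(1.000,2.433)
cell (0,3): code 1000 → (1.000,3.382)–(0.852,3.000)
cell (1,1): code 0100 → (1.142,2.000)–(2.000,1.314)
cell (1,2): code 1110 → (1.000,2.433)–(1.142,2.000)
cell (1,3): code 1101 → (1.329,4.000)–(1.000,3.382)
cell (1,4): code 1000 → (2.000,4.482)–(1.329,4.000)
cell (2,1): code 0110 → (2.000,1.314)–(3.000,1.230)
cell (2,4): code 1001 → (3.000,4.509)–(2.000,4.482)
cell (3,1): code 0110 → (3.000,1.230)–(4.000,1.168)
cell (3,3): code 1011 → (4.000,3.657)–(3.761,4.000)
cell (3,4): code 0001 → (3.761,4.000)–(3.000,4.509)
cell (4,0): code 0100 → (4.144,1.000)–(5.000,0.631)
cell (4,1): code 1110 → (4.000,1.168)–(4.144,1.000)
cell (4,2): code 1011 → (5.000,2.282)–(4.351,3.000)
cell (4,3): code 0001 → (4.351,3.000)–(4.000,3.657)
cell (5,0): code 0010 → (5.000,0.631)–(5.593,1.000)
cell (5,1): code 0011 → (5.593,1.000)–(5.269,2.000)
cell (5,2): code 0001 → (5.269,2.000)–(5.000,2.282)
total: 18 segments, chained into 1 closed loop(s), length Σ = 13.420810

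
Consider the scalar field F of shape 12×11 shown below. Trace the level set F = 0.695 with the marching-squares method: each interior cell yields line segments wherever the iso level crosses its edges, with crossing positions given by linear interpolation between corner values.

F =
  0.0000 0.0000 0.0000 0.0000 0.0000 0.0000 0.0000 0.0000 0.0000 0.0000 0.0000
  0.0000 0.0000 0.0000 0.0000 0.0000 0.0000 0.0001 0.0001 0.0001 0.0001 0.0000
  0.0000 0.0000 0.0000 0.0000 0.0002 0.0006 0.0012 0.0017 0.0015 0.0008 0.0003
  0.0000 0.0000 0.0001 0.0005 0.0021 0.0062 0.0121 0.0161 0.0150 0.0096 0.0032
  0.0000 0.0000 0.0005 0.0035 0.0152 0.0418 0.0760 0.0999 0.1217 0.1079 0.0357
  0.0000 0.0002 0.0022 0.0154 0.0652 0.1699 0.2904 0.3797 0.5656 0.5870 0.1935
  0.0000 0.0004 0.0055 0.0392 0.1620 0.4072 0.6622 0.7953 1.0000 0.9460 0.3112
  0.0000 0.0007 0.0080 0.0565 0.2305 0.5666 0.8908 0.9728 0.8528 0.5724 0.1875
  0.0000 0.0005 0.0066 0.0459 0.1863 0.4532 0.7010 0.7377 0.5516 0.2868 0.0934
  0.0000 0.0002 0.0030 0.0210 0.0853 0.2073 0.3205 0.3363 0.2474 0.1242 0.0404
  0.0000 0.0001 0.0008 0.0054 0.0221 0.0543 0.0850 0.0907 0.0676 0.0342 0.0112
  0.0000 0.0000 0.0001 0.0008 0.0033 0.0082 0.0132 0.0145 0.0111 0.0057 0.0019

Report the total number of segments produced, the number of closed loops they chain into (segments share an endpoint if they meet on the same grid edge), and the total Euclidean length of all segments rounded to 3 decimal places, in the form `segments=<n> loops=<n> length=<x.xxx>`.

segments=14 loops=1 length=10.471

cell (5,6): code 0100 → (5.759,7.000)–(6.000,6.246)
cell (5,7): code 1100 → (5.298,8.000)–(5.759,7.000)
cell (5,8): code 1100 → (5.301,9.000)–(5.298,8.000)
cell (5,9): code 1000 → (6.000,9.395)–(5.301,9.000)
cell (6,5): code 0100 → (6.143,6.000)–(7.000,5.396)
cell (6,6): code 1110 → (6.000,6.246)–(6.143,6.000)
cell (6,8): code 1011 → (7.000,8.563)–(6.672,9.000)
cell (6,9): code 0001 → (6.672,9.000)–(6.000,9.395)
cell (7,5): code 0110 → (7.000,5.396)–(8.000,5.976)
cell (7,7): code 1011 → (8.000,7.229)–(7.524,8.000)
cell (7,8): code 0001 → (7.524,8.000)–(7.000,8.563)
cell (8,5): code 0010 → (8.000,5.976)–(8.016,6.000)
cell (8,6): code 0011 → (8.016,6.000)–(8.106,7.000)
cell (8,7): code 0001 → (8.106,7.000)–(8.000,7.229)
total: 14 segments, chained into 1 closed loop(s), length Σ = 10.471436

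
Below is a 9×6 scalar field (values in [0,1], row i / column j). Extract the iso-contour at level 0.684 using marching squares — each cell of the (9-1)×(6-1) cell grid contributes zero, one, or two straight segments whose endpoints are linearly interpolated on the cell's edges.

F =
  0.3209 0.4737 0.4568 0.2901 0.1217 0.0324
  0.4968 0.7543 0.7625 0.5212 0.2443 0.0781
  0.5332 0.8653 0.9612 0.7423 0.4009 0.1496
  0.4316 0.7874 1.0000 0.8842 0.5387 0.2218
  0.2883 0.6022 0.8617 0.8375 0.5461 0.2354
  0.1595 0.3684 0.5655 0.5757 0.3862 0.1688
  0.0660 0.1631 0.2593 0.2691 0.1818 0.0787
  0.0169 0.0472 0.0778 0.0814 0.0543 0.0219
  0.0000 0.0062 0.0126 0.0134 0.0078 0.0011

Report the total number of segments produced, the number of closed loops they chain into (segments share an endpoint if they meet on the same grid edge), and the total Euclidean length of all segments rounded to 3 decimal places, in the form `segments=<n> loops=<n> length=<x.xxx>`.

segments=14 loops=1 length=11.119

cell (0,0): code 0100 → (0.749,1.000)–(1.000,0.727)
cell (0,1): code 1100 → (0.743,2.000)–(0.749,1.000)
cell (0,2): code 1000 → (1.000,2.325)–(0.743,2.000)
cell (1,0): code 0110 → (1.000,0.727)–(2.000,0.454)
cell (1,2): code 1101 → (1.736,3.000)–(1.000,2.325)
cell (1,3): code 1000 → (2.000,3.171)–(1.736,3.000)
cell (2,0): code 0110 → (2.000,0.454)–(3.000,0.709)
cell (2,3): code 1001 → (3.000,3.579)–(2.000,3.171)
cell (3,0): code 0010 → (3.000,0.709)–(3.558,1.000)
cell (3,1): code 0111 → (3.558,1.000)–(4.000,1.315)
cell (3,3): code 1001 → (4.000,3.527)–(3.000,3.579)
cell (4,1): code 0010 → (4.000,1.315)–(4.600,2.000)
cell (4,2): code 0011 → (4.600,2.000)–(4.586,3.000)
cell (4,3): code 0001 → (4.586,3.000)–(4.000,3.527)
total: 14 segments, chained into 1 closed loop(s), length Σ = 11.118921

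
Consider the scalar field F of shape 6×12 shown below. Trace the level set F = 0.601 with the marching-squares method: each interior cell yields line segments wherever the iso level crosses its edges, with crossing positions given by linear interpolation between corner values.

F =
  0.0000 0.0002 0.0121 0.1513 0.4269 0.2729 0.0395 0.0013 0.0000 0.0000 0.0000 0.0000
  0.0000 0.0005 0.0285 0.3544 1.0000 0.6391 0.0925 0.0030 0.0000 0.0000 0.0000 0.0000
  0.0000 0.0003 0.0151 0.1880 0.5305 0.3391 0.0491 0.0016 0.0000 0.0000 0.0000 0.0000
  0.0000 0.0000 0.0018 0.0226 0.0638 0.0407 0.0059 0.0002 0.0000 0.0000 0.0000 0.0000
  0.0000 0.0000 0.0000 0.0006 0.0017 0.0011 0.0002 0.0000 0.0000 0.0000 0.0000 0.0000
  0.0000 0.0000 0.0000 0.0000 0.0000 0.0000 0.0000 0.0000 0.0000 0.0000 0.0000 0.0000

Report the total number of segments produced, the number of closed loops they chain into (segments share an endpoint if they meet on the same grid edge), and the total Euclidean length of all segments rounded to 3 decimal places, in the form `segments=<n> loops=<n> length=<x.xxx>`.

cell (0,3): code 0100 → (0.304,4.000)–(1.000,3.382)
cell (0,4): code 1100 → (0.896,5.000)–(0.304,4.000)
cell (0,5): code 1000 → (1.000,5.070)–(0.896,5.000)
cell (1,3): code 0010 → (1.000,3.382)–(1.850,4.000)
cell (1,4): code 0011 → (1.850,4.000)–(1.127,5.000)
cell (1,5): code 0001 → (1.127,5.000)–(1.000,5.070)
total: 6 segments, chained into 1 closed loop(s), length Σ = 4.647939

segments=6 loops=1 length=4.648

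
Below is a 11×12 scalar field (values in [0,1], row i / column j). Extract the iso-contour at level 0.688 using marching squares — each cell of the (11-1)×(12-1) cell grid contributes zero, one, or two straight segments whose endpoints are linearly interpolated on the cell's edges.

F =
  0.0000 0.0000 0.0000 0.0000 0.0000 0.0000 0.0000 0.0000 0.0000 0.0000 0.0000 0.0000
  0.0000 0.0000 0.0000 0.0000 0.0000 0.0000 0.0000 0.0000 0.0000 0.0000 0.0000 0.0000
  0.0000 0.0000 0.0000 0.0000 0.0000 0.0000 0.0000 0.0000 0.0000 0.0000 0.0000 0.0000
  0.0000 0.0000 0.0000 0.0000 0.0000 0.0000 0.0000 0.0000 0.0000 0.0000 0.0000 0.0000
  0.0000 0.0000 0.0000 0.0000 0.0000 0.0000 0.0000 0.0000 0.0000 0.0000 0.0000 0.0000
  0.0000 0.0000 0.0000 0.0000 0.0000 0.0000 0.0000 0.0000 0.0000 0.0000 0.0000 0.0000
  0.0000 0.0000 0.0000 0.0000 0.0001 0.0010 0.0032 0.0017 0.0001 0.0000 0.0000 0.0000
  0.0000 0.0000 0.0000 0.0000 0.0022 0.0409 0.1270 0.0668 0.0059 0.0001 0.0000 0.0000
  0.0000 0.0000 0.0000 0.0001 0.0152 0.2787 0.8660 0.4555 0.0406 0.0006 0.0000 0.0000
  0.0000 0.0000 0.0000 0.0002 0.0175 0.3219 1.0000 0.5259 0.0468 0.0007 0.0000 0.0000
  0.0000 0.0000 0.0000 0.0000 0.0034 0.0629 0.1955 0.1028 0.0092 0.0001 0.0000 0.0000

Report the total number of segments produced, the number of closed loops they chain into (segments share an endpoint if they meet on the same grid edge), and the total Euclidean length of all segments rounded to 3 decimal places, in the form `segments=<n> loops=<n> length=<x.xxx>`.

cell (7,5): code 0100 → (7.759,6.000)–(8.000,5.697)
cell (7,6): code 1000 → (8.000,6.434)–(7.759,6.000)
cell (8,5): code 0110 → (8.000,5.697)–(9.000,5.540)
cell (8,6): code 1001 → (9.000,6.658)–(8.000,6.434)
cell (9,5): code 0010 → (9.000,5.540)–(9.388,6.000)
cell (9,6): code 0001 → (9.388,6.000)–(9.000,6.658)
total: 6 segments, chained into 1 closed loop(s), length Σ = 4.285912

segments=6 loops=1 length=4.286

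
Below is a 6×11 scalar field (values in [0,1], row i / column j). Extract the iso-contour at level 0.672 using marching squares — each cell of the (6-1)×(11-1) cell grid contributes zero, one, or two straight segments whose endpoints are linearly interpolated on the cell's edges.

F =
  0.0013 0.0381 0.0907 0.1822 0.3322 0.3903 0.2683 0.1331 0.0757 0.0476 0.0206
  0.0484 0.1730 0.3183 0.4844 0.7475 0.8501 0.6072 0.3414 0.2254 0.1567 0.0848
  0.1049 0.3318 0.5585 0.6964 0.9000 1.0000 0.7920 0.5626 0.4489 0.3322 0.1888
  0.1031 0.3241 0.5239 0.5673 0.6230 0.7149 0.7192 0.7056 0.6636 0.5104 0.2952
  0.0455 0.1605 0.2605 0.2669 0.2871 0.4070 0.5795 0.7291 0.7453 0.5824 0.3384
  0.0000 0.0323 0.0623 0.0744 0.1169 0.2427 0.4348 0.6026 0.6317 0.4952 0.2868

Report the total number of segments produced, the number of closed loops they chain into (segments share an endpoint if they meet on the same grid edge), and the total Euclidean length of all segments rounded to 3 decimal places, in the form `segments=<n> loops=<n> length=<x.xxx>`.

cell (0,3): code 0100 → (0.818,4.000)–(1.000,3.713)
cell (0,4): code 1100 → (0.613,5.000)–(0.818,4.000)
cell (0,5): code 1000 → (1.000,5.733)–(0.613,5.000)
cell (1,2): code 0100 → (1.885,3.000)–(2.000,2.823)
cell (1,3): code 1110 → (1.000,3.713)–(1.885,3.000)
cell (1,5): code 1101 → (1.351,6.000)–(1.000,5.733)
cell (1,6): code 1000 → (2.000,6.523)–(1.351,6.000)
cell (2,2): code 0010 → (2.000,2.823)–(2.189,3.000)
cell (2,3): code 0011 → (2.189,3.000)–(2.823,4.000)
cell (2,4): code 0111 → (2.823,4.000)–(3.000,4.533)
cell (2,6): code 1101 → (2.765,7.000)–(2.000,6.523)
cell (2,7): code 1000 → (3.000,7.800)–(2.765,7.000)
cell (3,4): code 0010 → (3.000,4.533)–(3.139,5.000)
cell (3,5): code 0011 → (3.139,5.000)–(3.338,6.000)
cell (3,6): code 0111 → (3.338,6.000)–(4.000,6.618)
cell (3,7): code 1101 → (3.103,8.000)–(3.000,7.800)
cell (3,8): code 1000 → (4.000,8.450)–(3.103,8.000)
cell (4,6): code 0010 → (4.000,6.618)–(4.451,7.000)
cell (4,7): code 0011 → (4.451,7.000)–(4.645,8.000)
cell (4,8): code 0001 → (4.645,8.000)–(4.000,8.450)
total: 20 segments, chained into 1 closed loop(s), length Σ = 14.589460

segments=20 loops=1 length=14.589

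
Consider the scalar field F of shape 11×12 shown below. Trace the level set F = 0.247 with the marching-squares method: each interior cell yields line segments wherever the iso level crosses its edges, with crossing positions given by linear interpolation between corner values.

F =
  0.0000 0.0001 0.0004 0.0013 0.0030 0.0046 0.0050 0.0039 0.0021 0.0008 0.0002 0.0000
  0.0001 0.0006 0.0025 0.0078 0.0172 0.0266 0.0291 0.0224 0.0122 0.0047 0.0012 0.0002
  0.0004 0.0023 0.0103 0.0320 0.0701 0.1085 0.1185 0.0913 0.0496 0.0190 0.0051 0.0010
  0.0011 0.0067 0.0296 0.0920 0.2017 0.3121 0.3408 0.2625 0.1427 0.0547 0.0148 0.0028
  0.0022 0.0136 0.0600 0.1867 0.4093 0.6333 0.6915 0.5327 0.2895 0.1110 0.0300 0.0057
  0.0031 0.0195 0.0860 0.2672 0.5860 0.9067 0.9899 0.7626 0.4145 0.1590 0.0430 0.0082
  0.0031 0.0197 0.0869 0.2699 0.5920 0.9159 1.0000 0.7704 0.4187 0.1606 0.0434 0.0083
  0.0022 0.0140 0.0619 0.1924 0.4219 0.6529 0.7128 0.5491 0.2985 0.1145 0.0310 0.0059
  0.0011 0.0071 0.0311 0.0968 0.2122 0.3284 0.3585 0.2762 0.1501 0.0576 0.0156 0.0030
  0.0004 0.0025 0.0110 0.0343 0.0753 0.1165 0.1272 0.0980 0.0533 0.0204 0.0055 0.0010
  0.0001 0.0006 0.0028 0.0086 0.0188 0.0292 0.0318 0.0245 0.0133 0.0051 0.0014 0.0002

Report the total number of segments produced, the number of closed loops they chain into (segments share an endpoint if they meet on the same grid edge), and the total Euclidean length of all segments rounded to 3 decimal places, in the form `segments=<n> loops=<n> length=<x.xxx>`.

cell (2,4): code 0100 → (2.680,5.000)–(3.000,4.410)
cell (2,5): code 1100 → (2.578,6.000)–(2.680,5.000)
cell (2,6): code 1100 → (2.909,7.000)–(2.578,6.000)
cell (2,7): code 1000 → (3.000,7.129)–(2.909,7.000)
cell (3,3): code 0100 → (3.218,4.000)–(4.000,3.271)
cell (3,4): code 1110 → (3.000,4.410)–(3.218,4.000)
cell (3,7): code 1101 → (3.710,8.000)–(3.000,7.129)
cell (3,8): code 1000 → (4.000,8.238)–(3.710,8.000)
cell (4,2): code 0100 → (4.749,3.000)–(5.000,2.889)
cell (4,3): code 1110 → (4.000,3.271)–(4.749,3.000)
cell (4,8): code 1001 → (5.000,8.656)–(4.000,8.238)
cell (5,2): code 0110 → (5.000,2.889)–(6.000,2.875)
cell (5,8): code 1001 → (6.000,8.665)–(5.000,8.656)
cell (6,2): code 0010 → (6.000,2.875)–(6.295,3.000)
cell (6,3): code 0111 → (6.295,3.000)–(7.000,3.238)
cell (6,8): code 1001 → (7.000,8.280)–(6.000,8.665)
cell (7,3): code 0010 → (7.000,3.238)–(7.834,4.000)
cell (7,4): code 0111 → (7.834,4.000)–(8.000,4.299)
cell (7,7): code 1011 → (8.000,7.232)–(7.347,8.000)
cell (7,8): code 0001 → (7.347,8.000)–(7.000,8.280)
cell (8,4): code 0010 → (8.000,4.299)–(8.384,5.000)
cell (8,5): code 0011 → (8.384,5.000)–(8.482,6.000)
cell (8,6): code 0011 → (8.482,6.000)–(8.164,7.000)
cell (8,7): code 0001 → (8.164,7.000)–(8.000,7.232)
total: 24 segments, chained into 1 closed loop(s), length Σ = 18.274010

segments=24 loops=1 length=18.274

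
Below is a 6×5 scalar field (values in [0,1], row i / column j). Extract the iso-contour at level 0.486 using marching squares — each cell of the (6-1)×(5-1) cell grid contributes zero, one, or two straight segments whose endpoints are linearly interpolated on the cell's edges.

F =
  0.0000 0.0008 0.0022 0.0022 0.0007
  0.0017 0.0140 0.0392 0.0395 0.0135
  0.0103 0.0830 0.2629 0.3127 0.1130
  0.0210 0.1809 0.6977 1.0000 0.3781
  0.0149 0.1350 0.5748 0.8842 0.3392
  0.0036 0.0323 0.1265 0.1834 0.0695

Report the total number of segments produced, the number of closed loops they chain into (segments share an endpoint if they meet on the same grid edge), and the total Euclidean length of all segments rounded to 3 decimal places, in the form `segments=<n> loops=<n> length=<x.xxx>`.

segments=8 loops=1 length=7.085

cell (2,1): code 0100 → (2.513,2.000)–(3.000,1.590)
cell (2,2): code 1100 → (2.252,3.000)–(2.513,2.000)
cell (2,3): code 1000 → (3.000,3.826)–(2.252,3.000)
cell (3,1): code 0110 → (3.000,1.590)–(4.000,1.798)
cell (3,3): code 1001 → (4.000,3.731)–(3.000,3.826)
cell (4,1): code 0010 → (4.000,1.798)–(4.198,2.000)
cell (4,2): code 0011 → (4.198,2.000)–(4.568,3.000)
cell (4,3): code 0001 → (4.568,3.000)–(4.000,3.731)
total: 8 segments, chained into 1 closed loop(s), length Σ = 7.085063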